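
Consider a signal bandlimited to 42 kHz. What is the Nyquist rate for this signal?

84 kHz

Nyquist rate = 2 × 42 kHz = 84 kHz.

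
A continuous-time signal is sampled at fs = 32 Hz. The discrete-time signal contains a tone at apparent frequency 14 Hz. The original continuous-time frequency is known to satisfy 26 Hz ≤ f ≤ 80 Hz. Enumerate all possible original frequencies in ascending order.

Frequencies that alias to 14 Hz are k·fs ± 14 Hz for integer k ≥ 0.
k=0: 14 Hz.
k=1: 18 Hz, 46 Hz.
k=2: 50 Hz, 78 Hz.
k=3: 82 Hz, 110 Hz.
Within [26 Hz, 80 Hz]: 46 Hz, 50 Hz, 78 Hz.

46 Hz, 50 Hz, 78 Hz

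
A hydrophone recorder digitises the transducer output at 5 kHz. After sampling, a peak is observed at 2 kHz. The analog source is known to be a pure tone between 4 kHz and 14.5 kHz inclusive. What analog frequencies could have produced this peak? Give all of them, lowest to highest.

7 kHz, 8 kHz, 12 kHz, 13 kHz

Frequencies that alias to 2 kHz are k·fs ± 2 kHz for integer k ≥ 0.
k=0: 2 kHz.
k=1: 3 kHz, 7 kHz.
k=2: 8 kHz, 12 kHz.
k=3: 13 kHz, 17 kHz.
k=4: 18 kHz, 22 kHz.
Within [4 kHz, 14.5 kHz]: 7 kHz, 8 kHz, 12 kHz, 13 kHz.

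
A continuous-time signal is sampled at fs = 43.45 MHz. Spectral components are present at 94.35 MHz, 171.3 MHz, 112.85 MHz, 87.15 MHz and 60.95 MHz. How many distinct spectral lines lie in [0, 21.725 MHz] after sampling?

fs/2 = 21.725 MHz.
94.35 MHz mod fs = 7.45 MHz.
7.45 MHz ≤ fs/2 = 21.725 MHz, appears at 7.45 MHz.
171.3 MHz mod fs = 40.95 MHz.
40.95 MHz > fs/2 = 21.725 MHz, folds to fs − 40.95 MHz = 2.5 MHz.
112.85 MHz mod fs = 25.95 MHz.
25.95 MHz > fs/2 = 21.725 MHz, folds to fs − 25.95 MHz = 17.5 MHz.
87.15 MHz mod fs = 0.25 MHz.
0.25 MHz ≤ fs/2 = 21.725 MHz, appears at 0.25 MHz.
60.95 MHz mod fs = 17.5 MHz.
17.5 MHz ≤ fs/2 = 21.725 MHz, appears at 17.5 MHz.
Distinct values: {0.25 MHz, 2.5 MHz, 7.45 MHz, 17.5 MHz} → 4.

4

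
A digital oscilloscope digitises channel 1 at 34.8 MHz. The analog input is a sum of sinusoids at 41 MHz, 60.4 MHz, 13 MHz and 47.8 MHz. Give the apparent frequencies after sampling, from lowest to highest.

6.2 MHz, 9.2 MHz, 13 MHz

fs/2 = 17.4 MHz.
41 MHz mod fs = 6.2 MHz.
6.2 MHz ≤ fs/2 = 17.4 MHz, appears at 6.2 MHz.
60.4 MHz mod fs = 25.6 MHz.
25.6 MHz > fs/2 = 17.4 MHz, folds to fs − 25.6 MHz = 9.2 MHz.
13 MHz ≤ fs/2 = 17.4 MHz, passes unchanged.
47.8 MHz mod fs = 13 MHz.
13 MHz ≤ fs/2 = 17.4 MHz, appears at 13 MHz.
Distinct values: {6.2 MHz, 9.2 MHz, 13 MHz}.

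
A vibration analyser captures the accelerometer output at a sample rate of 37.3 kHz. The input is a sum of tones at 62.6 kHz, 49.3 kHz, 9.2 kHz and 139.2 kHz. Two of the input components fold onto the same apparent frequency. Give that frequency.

12 kHz

fs/2 = 18.65 kHz.
62.6 kHz mod fs = 25.3 kHz.
25.3 kHz > fs/2 = 18.65 kHz, folds to fs − 25.3 kHz = 12 kHz.
49.3 kHz mod fs = 12 kHz.
12 kHz ≤ fs/2 = 18.65 kHz, appears at 12 kHz.
9.2 kHz ≤ fs/2 = 18.65 kHz, passes unchanged.
139.2 kHz mod fs = 27.3 kHz.
27.3 kHz > fs/2 = 18.65 kHz, folds to fs − 27.3 kHz = 10 kHz.
49.3 kHz and 62.6 kHz both map to 12 kHz.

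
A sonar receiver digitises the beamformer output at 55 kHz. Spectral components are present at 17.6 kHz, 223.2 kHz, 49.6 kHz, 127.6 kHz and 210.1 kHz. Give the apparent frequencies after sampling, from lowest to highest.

fs/2 = 27.5 kHz.
17.6 kHz ≤ fs/2 = 27.5 kHz, passes unchanged.
223.2 kHz mod fs = 3.2 kHz.
3.2 kHz ≤ fs/2 = 27.5 kHz, appears at 3.2 kHz.
49.6 kHz > fs/2 = 27.5 kHz, folds to fs − 49.6 kHz = 5.4 kHz.
127.6 kHz mod fs = 17.6 kHz.
17.6 kHz ≤ fs/2 = 27.5 kHz, appears at 17.6 kHz.
210.1 kHz mod fs = 45.1 kHz.
45.1 kHz > fs/2 = 27.5 kHz, folds to fs − 45.1 kHz = 9.9 kHz.
Distinct values: {3.2 kHz, 5.4 kHz, 9.9 kHz, 17.6 kHz}.

3.2 kHz, 5.4 kHz, 9.9 kHz, 17.6 kHz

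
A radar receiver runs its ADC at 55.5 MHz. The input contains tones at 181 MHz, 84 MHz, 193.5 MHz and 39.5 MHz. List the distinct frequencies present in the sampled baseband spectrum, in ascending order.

14.5 MHz, 16 MHz, 27 MHz

fs/2 = 27.75 MHz.
181 MHz mod fs = 14.5 MHz.
14.5 MHz ≤ fs/2 = 27.75 MHz, appears at 14.5 MHz.
84 MHz mod fs = 28.5 MHz.
28.5 MHz > fs/2 = 27.75 MHz, folds to fs − 28.5 MHz = 27 MHz.
193.5 MHz mod fs = 27 MHz.
27 MHz ≤ fs/2 = 27.75 MHz, appears at 27 MHz.
39.5 MHz > fs/2 = 27.75 MHz, folds to fs − 39.5 MHz = 16 MHz.
Distinct values: {14.5 MHz, 16 MHz, 27 MHz}.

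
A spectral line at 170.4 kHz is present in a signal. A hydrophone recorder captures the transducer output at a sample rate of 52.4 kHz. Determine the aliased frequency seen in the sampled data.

13.2 kHz

170.4 kHz mod fs = 13.2 kHz.
13.2 kHz ≤ fs/2 = 26.2 kHz, appears at 13.2 kHz.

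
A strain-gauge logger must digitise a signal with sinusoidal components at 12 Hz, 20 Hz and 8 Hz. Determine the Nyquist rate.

40 Hz

Highest-frequency component: 20 Hz.
Nyquist rate = 2 × 20 Hz = 40 Hz.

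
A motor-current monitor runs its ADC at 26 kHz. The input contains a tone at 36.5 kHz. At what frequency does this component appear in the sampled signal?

36.5 kHz mod fs = 10.5 kHz.
10.5 kHz ≤ fs/2 = 13 kHz, appears at 10.5 kHz.

10.5 kHz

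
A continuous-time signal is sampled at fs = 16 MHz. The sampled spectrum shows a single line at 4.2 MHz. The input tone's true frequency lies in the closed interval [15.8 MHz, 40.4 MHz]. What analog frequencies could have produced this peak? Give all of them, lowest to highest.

20.2 MHz, 27.8 MHz, 36.2 MHz

Frequencies that alias to 4.2 MHz are k·fs ± 4.2 MHz for integer k ≥ 0.
k=0: 4.2 MHz.
k=1: 11.8 MHz, 20.2 MHz.
k=2: 27.8 MHz, 36.2 MHz.
k=3: 43.8 MHz, 52.2 MHz.
Within [15.8 MHz, 40.4 MHz]: 20.2 MHz, 27.8 MHz, 36.2 MHz.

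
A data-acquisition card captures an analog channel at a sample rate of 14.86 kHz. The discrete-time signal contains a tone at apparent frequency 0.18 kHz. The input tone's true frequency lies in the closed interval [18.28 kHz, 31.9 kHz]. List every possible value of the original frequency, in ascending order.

29.54 kHz, 29.9 kHz

Frequencies that alias to 0.18 kHz are k·fs ± 0.18 kHz for integer k ≥ 0.
k=0: 0.18 kHz.
k=1: 14.68 kHz, 15.04 kHz.
k=2: 29.54 kHz, 29.9 kHz.
k=3: 44.4 kHz, 44.76 kHz.
Within [18.28 kHz, 31.9 kHz]: 29.54 kHz, 29.9 kHz.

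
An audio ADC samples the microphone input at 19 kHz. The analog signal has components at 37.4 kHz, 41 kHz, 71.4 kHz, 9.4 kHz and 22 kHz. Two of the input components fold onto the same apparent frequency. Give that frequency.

3 kHz

fs/2 = 9.5 kHz.
37.4 kHz mod fs = 18.4 kHz.
18.4 kHz > fs/2 = 9.5 kHz, folds to fs − 18.4 kHz = 0.6 kHz.
41 kHz mod fs = 3 kHz.
3 kHz ≤ fs/2 = 9.5 kHz, appears at 3 kHz.
71.4 kHz mod fs = 14.4 kHz.
14.4 kHz > fs/2 = 9.5 kHz, folds to fs − 14.4 kHz = 4.6 kHz.
9.4 kHz ≤ fs/2 = 9.5 kHz, passes unchanged.
22 kHz mod fs = 3 kHz.
3 kHz ≤ fs/2 = 9.5 kHz, appears at 3 kHz.
22 kHz and 41 kHz both map to 3 kHz.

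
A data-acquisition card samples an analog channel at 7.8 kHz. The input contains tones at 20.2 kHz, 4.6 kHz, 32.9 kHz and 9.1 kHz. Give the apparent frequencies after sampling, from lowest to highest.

1.3 kHz, 1.7 kHz, 3.2 kHz

fs/2 = 3.9 kHz.
20.2 kHz mod fs = 4.6 kHz.
4.6 kHz > fs/2 = 3.9 kHz, folds to fs − 4.6 kHz = 3.2 kHz.
4.6 kHz > fs/2 = 3.9 kHz, folds to fs − 4.6 kHz = 3.2 kHz.
32.9 kHz mod fs = 1.7 kHz.
1.7 kHz ≤ fs/2 = 3.9 kHz, appears at 1.7 kHz.
9.1 kHz mod fs = 1.3 kHz.
1.3 kHz ≤ fs/2 = 3.9 kHz, appears at 1.3 kHz.
Distinct values: {1.3 kHz, 1.7 kHz, 3.2 kHz}.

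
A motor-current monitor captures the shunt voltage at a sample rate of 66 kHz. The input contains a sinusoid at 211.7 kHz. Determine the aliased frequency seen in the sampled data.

13.7 kHz

211.7 kHz mod fs = 13.7 kHz.
13.7 kHz ≤ fs/2 = 33 kHz, appears at 13.7 kHz.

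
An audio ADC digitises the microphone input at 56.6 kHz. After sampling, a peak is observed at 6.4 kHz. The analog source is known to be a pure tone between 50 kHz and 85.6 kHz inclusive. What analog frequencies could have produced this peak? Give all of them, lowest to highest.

Frequencies that alias to 6.4 kHz are k·fs ± 6.4 kHz for integer k ≥ 0.
k=0: 6.4 kHz.
k=1: 50.2 kHz, 63 kHz.
k=2: 106.8 kHz, 119.6 kHz.
Within [50 kHz, 85.6 kHz]: 50.2 kHz, 63 kHz.

50.2 kHz, 63 kHz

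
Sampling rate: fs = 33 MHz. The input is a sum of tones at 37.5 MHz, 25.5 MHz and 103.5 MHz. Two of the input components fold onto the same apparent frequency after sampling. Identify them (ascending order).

fs/2 = 16.5 MHz.
37.5 MHz mod fs = 4.5 MHz.
4.5 MHz ≤ fs/2 = 16.5 MHz, appears at 4.5 MHz.
25.5 MHz > fs/2 = 16.5 MHz, folds to fs − 25.5 MHz = 7.5 MHz.
103.5 MHz mod fs = 4.5 MHz.
4.5 MHz ≤ fs/2 = 16.5 MHz, appears at 4.5 MHz.
37.5 MHz and 103.5 MHz both map to 4.5 MHz.

37.5 MHz, 103.5 MHz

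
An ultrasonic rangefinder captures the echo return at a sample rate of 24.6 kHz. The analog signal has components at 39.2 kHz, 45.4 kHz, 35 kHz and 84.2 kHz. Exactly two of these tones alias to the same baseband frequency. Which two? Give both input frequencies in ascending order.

fs/2 = 12.3 kHz.
39.2 kHz mod fs = 14.6 kHz.
14.6 kHz > fs/2 = 12.3 kHz, folds to fs − 14.6 kHz = 10 kHz.
45.4 kHz mod fs = 20.8 kHz.
20.8 kHz > fs/2 = 12.3 kHz, folds to fs − 20.8 kHz = 3.8 kHz.
35 kHz mod fs = 10.4 kHz.
10.4 kHz ≤ fs/2 = 12.3 kHz, appears at 10.4 kHz.
84.2 kHz mod fs = 10.4 kHz.
10.4 kHz ≤ fs/2 = 12.3 kHz, appears at 10.4 kHz.
35 kHz and 84.2 kHz both map to 10.4 kHz.

35 kHz, 84.2 kHz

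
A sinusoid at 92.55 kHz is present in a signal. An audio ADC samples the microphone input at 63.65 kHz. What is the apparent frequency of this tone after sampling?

28.9 kHz

92.55 kHz mod fs = 28.9 kHz.
28.9 kHz ≤ fs/2 = 31.825 kHz, appears at 28.9 kHz.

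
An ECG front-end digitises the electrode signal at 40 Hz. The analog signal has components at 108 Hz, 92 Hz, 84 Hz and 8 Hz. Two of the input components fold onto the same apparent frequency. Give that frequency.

12 Hz

fs/2 = 20 Hz.
108 Hz mod fs = 28 Hz.
28 Hz > fs/2 = 20 Hz, folds to fs − 28 Hz = 12 Hz.
92 Hz mod fs = 12 Hz.
12 Hz ≤ fs/2 = 20 Hz, appears at 12 Hz.
84 Hz mod fs = 4 Hz.
4 Hz ≤ fs/2 = 20 Hz, appears at 4 Hz.
8 Hz ≤ fs/2 = 20 Hz, passes unchanged.
92 Hz and 108 Hz both map to 12 Hz.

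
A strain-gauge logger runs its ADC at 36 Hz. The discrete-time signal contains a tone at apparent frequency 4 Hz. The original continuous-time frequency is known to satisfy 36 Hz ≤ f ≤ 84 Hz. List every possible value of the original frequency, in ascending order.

Frequencies that alias to 4 Hz are k·fs ± 4 Hz for integer k ≥ 0.
k=0: 4 Hz.
k=1: 32 Hz, 40 Hz.
k=2: 68 Hz, 76 Hz.
k=3: 104 Hz, 112 Hz.
Within [36 Hz, 84 Hz]: 40 Hz, 68 Hz, 76 Hz.

40 Hz, 68 Hz, 76 Hz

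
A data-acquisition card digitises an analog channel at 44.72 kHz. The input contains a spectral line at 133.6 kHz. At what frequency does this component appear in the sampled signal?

133.6 kHz mod fs = 44.16 kHz.
44.16 kHz > fs/2 = 22.36 kHz, folds to fs − 44.16 kHz = 0.56 kHz.

0.56 kHz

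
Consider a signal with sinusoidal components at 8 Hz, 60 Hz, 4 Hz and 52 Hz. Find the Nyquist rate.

120 Hz

Highest-frequency component: 60 Hz.
Nyquist rate = 2 × 60 Hz = 120 Hz.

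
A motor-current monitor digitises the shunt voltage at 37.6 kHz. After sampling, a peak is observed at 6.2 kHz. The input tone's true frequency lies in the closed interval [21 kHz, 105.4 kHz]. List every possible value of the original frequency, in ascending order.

Frequencies that alias to 6.2 kHz are k·fs ± 6.2 kHz for integer k ≥ 0.
k=0: 6.2 kHz.
k=1: 31.4 kHz, 43.8 kHz.
k=2: 69 kHz, 81.4 kHz.
k=3: 106.6 kHz, 119 kHz.
Within [21 kHz, 105.4 kHz]: 31.4 kHz, 43.8 kHz, 69 kHz, 81.4 kHz.

31.4 kHz, 43.8 kHz, 69 kHz, 81.4 kHz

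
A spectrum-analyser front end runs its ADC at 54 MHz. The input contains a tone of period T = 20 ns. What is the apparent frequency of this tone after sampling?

4 MHz

T = 20 ns → f = 1/T = 50 MHz.
50 MHz > fs/2 = 27 MHz, folds to fs − 50 MHz = 4 MHz.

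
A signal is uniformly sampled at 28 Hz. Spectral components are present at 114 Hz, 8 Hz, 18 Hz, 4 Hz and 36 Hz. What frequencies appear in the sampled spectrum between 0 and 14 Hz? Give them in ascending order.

fs/2 = 14 Hz.
114 Hz mod fs = 2 Hz.
2 Hz ≤ fs/2 = 14 Hz, appears at 2 Hz.
8 Hz ≤ fs/2 = 14 Hz, passes unchanged.
18 Hz > fs/2 = 14 Hz, folds to fs − 18 Hz = 10 Hz.
4 Hz ≤ fs/2 = 14 Hz, passes unchanged.
36 Hz mod fs = 8 Hz.
8 Hz ≤ fs/2 = 14 Hz, appears at 8 Hz.
Distinct values: {2 Hz, 4 Hz, 8 Hz, 10 Hz}.

2 Hz, 4 Hz, 8 Hz, 10 Hz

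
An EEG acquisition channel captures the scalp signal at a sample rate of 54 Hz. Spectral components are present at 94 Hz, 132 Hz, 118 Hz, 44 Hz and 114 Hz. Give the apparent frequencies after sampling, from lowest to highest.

6 Hz, 10 Hz, 14 Hz, 24 Hz

fs/2 = 27 Hz.
94 Hz mod fs = 40 Hz.
40 Hz > fs/2 = 27 Hz, folds to fs − 40 Hz = 14 Hz.
132 Hz mod fs = 24 Hz.
24 Hz ≤ fs/2 = 27 Hz, appears at 24 Hz.
118 Hz mod fs = 10 Hz.
10 Hz ≤ fs/2 = 27 Hz, appears at 10 Hz.
44 Hz > fs/2 = 27 Hz, folds to fs − 44 Hz = 10 Hz.
114 Hz mod fs = 6 Hz.
6 Hz ≤ fs/2 = 27 Hz, appears at 6 Hz.
Distinct values: {6 Hz, 10 Hz, 14 Hz, 24 Hz}.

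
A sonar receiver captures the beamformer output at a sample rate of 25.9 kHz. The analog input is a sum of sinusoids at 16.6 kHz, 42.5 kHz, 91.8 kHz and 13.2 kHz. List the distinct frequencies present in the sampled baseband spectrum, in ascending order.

fs/2 = 12.95 kHz.
16.6 kHz > fs/2 = 12.95 kHz, folds to fs − 16.6 kHz = 9.3 kHz.
42.5 kHz mod fs = 16.6 kHz.
16.6 kHz > fs/2 = 12.95 kHz, folds to fs − 16.6 kHz = 9.3 kHz.
91.8 kHz mod fs = 14.1 kHz.
14.1 kHz > fs/2 = 12.95 kHz, folds to fs − 14.1 kHz = 11.8 kHz.
13.2 kHz > fs/2 = 12.95 kHz, folds to fs − 13.2 kHz = 12.7 kHz.
Distinct values: {9.3 kHz, 11.8 kHz, 12.7 kHz}.

9.3 kHz, 11.8 kHz, 12.7 kHz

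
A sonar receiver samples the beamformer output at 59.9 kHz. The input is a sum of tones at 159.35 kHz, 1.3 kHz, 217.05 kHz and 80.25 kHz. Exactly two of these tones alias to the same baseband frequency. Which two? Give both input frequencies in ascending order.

80.25 kHz, 159.35 kHz

fs/2 = 29.95 kHz.
159.35 kHz mod fs = 39.55 kHz.
39.55 kHz > fs/2 = 29.95 kHz, folds to fs − 39.55 kHz = 20.35 kHz.
1.3 kHz ≤ fs/2 = 29.95 kHz, passes unchanged.
217.05 kHz mod fs = 37.35 kHz.
37.35 kHz > fs/2 = 29.95 kHz, folds to fs − 37.35 kHz = 22.55 kHz.
80.25 kHz mod fs = 20.35 kHz.
20.35 kHz ≤ fs/2 = 29.95 kHz, appears at 20.35 kHz.
80.25 kHz and 159.35 kHz both map to 20.35 kHz.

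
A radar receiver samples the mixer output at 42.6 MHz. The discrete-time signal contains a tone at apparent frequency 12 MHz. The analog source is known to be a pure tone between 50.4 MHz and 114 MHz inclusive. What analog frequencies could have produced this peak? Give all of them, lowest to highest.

Frequencies that alias to 12 MHz are k·fs ± 12 MHz for integer k ≥ 0.
k=0: 12 MHz.
k=1: 30.6 MHz, 54.6 MHz.
k=2: 73.2 MHz, 97.2 MHz.
k=3: 115.8 MHz, 139.8 MHz.
Within [50.4 MHz, 114 MHz]: 54.6 MHz, 73.2 MHz, 97.2 MHz.

54.6 MHz, 73.2 MHz, 97.2 MHz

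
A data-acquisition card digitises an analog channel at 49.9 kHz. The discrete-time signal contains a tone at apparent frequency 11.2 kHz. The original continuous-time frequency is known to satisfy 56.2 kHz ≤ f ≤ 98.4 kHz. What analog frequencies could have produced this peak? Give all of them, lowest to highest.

61.1 kHz, 88.6 kHz

Frequencies that alias to 11.2 kHz are k·fs ± 11.2 kHz for integer k ≥ 0.
k=0: 11.2 kHz.
k=1: 38.7 kHz, 61.1 kHz.
k=2: 88.6 kHz, 111 kHz.
k=3: 138.5 kHz, 160.9 kHz.
Within [56.2 kHz, 98.4 kHz]: 61.1 kHz, 88.6 kHz.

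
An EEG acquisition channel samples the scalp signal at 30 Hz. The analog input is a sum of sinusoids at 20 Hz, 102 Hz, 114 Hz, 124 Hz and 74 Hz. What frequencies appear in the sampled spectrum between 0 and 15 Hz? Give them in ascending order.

fs/2 = 15 Hz.
20 Hz > fs/2 = 15 Hz, folds to fs − 20 Hz = 10 Hz.
102 Hz mod fs = 12 Hz.
12 Hz ≤ fs/2 = 15 Hz, appears at 12 Hz.
114 Hz mod fs = 24 Hz.
24 Hz > fs/2 = 15 Hz, folds to fs − 24 Hz = 6 Hz.
124 Hz mod fs = 4 Hz.
4 Hz ≤ fs/2 = 15 Hz, appears at 4 Hz.
74 Hz mod fs = 14 Hz.
14 Hz ≤ fs/2 = 15 Hz, appears at 14 Hz.
Distinct values: {4 Hz, 6 Hz, 10 Hz, 12 Hz, 14 Hz}.

4 Hz, 6 Hz, 10 Hz, 12 Hz, 14 Hz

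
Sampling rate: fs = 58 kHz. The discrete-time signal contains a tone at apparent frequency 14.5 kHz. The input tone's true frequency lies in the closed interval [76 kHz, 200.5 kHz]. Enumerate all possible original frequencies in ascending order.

Frequencies that alias to 14.5 kHz are k·fs ± 14.5 kHz for integer k ≥ 0.
k=0: 14.5 kHz.
k=1: 43.5 kHz, 72.5 kHz.
k=2: 101.5 kHz, 130.5 kHz.
k=3: 159.5 kHz, 188.5 kHz.
k=4: 217.5 kHz, 246.5 kHz.
Within [76 kHz, 200.5 kHz]: 101.5 kHz, 130.5 kHz, 159.5 kHz, 188.5 kHz.

101.5 kHz, 130.5 kHz, 159.5 kHz, 188.5 kHz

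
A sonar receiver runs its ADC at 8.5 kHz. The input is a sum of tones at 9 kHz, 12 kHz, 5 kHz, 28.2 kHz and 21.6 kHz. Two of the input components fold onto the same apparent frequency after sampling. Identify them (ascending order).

fs/2 = 4.25 kHz.
9 kHz mod fs = 0.5 kHz.
0.5 kHz ≤ fs/2 = 4.25 kHz, appears at 0.5 kHz.
12 kHz mod fs = 3.5 kHz.
3.5 kHz ≤ fs/2 = 4.25 kHz, appears at 3.5 kHz.
5 kHz > fs/2 = 4.25 kHz, folds to fs − 5 kHz = 3.5 kHz.
28.2 kHz mod fs = 2.7 kHz.
2.7 kHz ≤ fs/2 = 4.25 kHz, appears at 2.7 kHz.
21.6 kHz mod fs = 4.6 kHz.
4.6 kHz > fs/2 = 4.25 kHz, folds to fs − 4.6 kHz = 3.9 kHz.
5 kHz and 12 kHz both map to 3.5 kHz.

5 kHz, 12 kHz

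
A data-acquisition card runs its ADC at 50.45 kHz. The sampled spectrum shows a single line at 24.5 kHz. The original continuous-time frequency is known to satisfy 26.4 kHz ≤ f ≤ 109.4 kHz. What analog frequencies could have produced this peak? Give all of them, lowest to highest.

Frequencies that alias to 24.5 kHz are k·fs ± 24.5 kHz for integer k ≥ 0.
k=0: 24.5 kHz.
k=1: 25.95 kHz, 74.95 kHz.
k=2: 76.4 kHz, 125.4 kHz.
k=3: 126.85 kHz, 175.85 kHz.
Within [26.4 kHz, 109.4 kHz]: 74.95 kHz, 76.4 kHz.

74.95 kHz, 76.4 kHz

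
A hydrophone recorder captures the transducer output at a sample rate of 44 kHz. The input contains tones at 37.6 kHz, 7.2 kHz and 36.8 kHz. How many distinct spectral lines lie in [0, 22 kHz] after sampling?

fs/2 = 22 kHz.
37.6 kHz > fs/2 = 22 kHz, folds to fs − 37.6 kHz = 6.4 kHz.
7.2 kHz ≤ fs/2 = 22 kHz, passes unchanged.
36.8 kHz > fs/2 = 22 kHz, folds to fs − 36.8 kHz = 7.2 kHz.
Distinct values: {6.4 kHz, 7.2 kHz} → 2.

2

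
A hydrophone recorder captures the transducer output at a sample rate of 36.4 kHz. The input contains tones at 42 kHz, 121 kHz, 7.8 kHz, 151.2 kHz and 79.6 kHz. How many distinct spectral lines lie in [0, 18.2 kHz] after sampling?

4

fs/2 = 18.2 kHz.
42 kHz mod fs = 5.6 kHz.
5.6 kHz ≤ fs/2 = 18.2 kHz, appears at 5.6 kHz.
121 kHz mod fs = 11.8 kHz.
11.8 kHz ≤ fs/2 = 18.2 kHz, appears at 11.8 kHz.
7.8 kHz ≤ fs/2 = 18.2 kHz, passes unchanged.
151.2 kHz mod fs = 5.6 kHz.
5.6 kHz ≤ fs/2 = 18.2 kHz, appears at 5.6 kHz.
79.6 kHz mod fs = 6.8 kHz.
6.8 kHz ≤ fs/2 = 18.2 kHz, appears at 6.8 kHz.
Distinct values: {5.6 kHz, 6.8 kHz, 7.8 kHz, 11.8 kHz} → 4.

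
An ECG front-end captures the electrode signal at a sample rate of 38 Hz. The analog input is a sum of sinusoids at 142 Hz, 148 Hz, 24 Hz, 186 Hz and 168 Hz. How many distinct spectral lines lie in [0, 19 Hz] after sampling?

4

fs/2 = 19 Hz.
142 Hz mod fs = 28 Hz.
28 Hz > fs/2 = 19 Hz, folds to fs − 28 Hz = 10 Hz.
148 Hz mod fs = 34 Hz.
34 Hz > fs/2 = 19 Hz, folds to fs − 34 Hz = 4 Hz.
24 Hz > fs/2 = 19 Hz, folds to fs − 24 Hz = 14 Hz.
186 Hz mod fs = 34 Hz.
34 Hz > fs/2 = 19 Hz, folds to fs − 34 Hz = 4 Hz.
168 Hz mod fs = 16 Hz.
16 Hz ≤ fs/2 = 19 Hz, appears at 16 Hz.
Distinct values: {4 Hz, 10 Hz, 14 Hz, 16 Hz} → 4.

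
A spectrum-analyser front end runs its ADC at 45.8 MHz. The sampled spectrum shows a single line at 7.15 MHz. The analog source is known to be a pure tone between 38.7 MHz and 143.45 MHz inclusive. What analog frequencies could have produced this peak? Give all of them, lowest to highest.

52.95 MHz, 84.45 MHz, 98.75 MHz, 130.25 MHz

Frequencies that alias to 7.15 MHz are k·fs ± 7.15 MHz for integer k ≥ 0.
k=0: 7.15 MHz.
k=1: 38.65 MHz, 52.95 MHz.
k=2: 84.45 MHz, 98.75 MHz.
k=3: 130.25 MHz, 144.55 MHz.
k=4: 176.05 MHz, 190.35 MHz.
Within [38.7 MHz, 143.45 MHz]: 52.95 MHz, 84.45 MHz, 98.75 MHz, 130.25 MHz.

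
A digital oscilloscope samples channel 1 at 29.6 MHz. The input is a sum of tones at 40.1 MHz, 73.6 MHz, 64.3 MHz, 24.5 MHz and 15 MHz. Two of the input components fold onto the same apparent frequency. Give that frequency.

fs/2 = 14.8 MHz.
40.1 MHz mod fs = 10.5 MHz.
10.5 MHz ≤ fs/2 = 14.8 MHz, appears at 10.5 MHz.
73.6 MHz mod fs = 14.4 MHz.
14.4 MHz ≤ fs/2 = 14.8 MHz, appears at 14.4 MHz.
64.3 MHz mod fs = 5.1 MHz.
5.1 MHz ≤ fs/2 = 14.8 MHz, appears at 5.1 MHz.
24.5 MHz > fs/2 = 14.8 MHz, folds to fs − 24.5 MHz = 5.1 MHz.
15 MHz > fs/2 = 14.8 MHz, folds to fs − 15 MHz = 14.6 MHz.
24.5 MHz and 64.3 MHz both map to 5.1 MHz.

5.1 MHz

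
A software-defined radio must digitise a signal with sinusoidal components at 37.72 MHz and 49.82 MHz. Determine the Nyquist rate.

99.64 MHz

Highest-frequency component: 49.82 MHz.
Nyquist rate = 2 × 49.82 MHz = 99.64 MHz.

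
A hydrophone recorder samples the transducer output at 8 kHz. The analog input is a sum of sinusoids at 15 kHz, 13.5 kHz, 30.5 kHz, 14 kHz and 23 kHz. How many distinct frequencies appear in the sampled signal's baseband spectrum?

fs/2 = 4 kHz.
15 kHz mod fs = 7 kHz.
7 kHz > fs/2 = 4 kHz, folds to fs − 7 kHz = 1 kHz.
13.5 kHz mod fs = 5.5 kHz.
5.5 kHz > fs/2 = 4 kHz, folds to fs − 5.5 kHz = 2.5 kHz.
30.5 kHz mod fs = 6.5 kHz.
6.5 kHz > fs/2 = 4 kHz, folds to fs − 6.5 kHz = 1.5 kHz.
14 kHz mod fs = 6 kHz.
6 kHz > fs/2 = 4 kHz, folds to fs − 6 kHz = 2 kHz.
23 kHz mod fs = 7 kHz.
7 kHz > fs/2 = 4 kHz, folds to fs − 7 kHz = 1 kHz.
Distinct values: {1 kHz, 1.5 kHz, 2 kHz, 2.5 kHz} → 4.

4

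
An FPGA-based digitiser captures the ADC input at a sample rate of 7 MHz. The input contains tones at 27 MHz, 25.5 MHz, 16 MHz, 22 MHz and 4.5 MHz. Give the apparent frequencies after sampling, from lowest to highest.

fs/2 = 3.5 MHz.
27 MHz mod fs = 6 MHz.
6 MHz > fs/2 = 3.5 MHz, folds to fs − 6 MHz = 1 MHz.
25.5 MHz mod fs = 4.5 MHz.
4.5 MHz > fs/2 = 3.5 MHz, folds to fs − 4.5 MHz = 2.5 MHz.
16 MHz mod fs = 2 MHz.
2 MHz ≤ fs/2 = 3.5 MHz, appears at 2 MHz.
22 MHz mod fs = 1 MHz.
1 MHz ≤ fs/2 = 3.5 MHz, appears at 1 MHz.
4.5 MHz > fs/2 = 3.5 MHz, folds to fs − 4.5 MHz = 2.5 MHz.
Distinct values: {1 MHz, 2 MHz, 2.5 MHz}.

1 MHz, 2 MHz, 2.5 MHz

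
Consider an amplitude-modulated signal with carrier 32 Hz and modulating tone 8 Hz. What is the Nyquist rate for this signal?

AM sidebands sit at fc ± fm = 24 Hz and 40 Hz.
Highest-frequency component: 40 Hz.
Nyquist rate = 2 × 40 Hz = 80 Hz.

80 Hz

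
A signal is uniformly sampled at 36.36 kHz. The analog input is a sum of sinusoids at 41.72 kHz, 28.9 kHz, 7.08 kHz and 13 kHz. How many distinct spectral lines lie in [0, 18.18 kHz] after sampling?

4

fs/2 = 18.18 kHz.
41.72 kHz mod fs = 5.36 kHz.
5.36 kHz ≤ fs/2 = 18.18 kHz, appears at 5.36 kHz.
28.9 kHz > fs/2 = 18.18 kHz, folds to fs − 28.9 kHz = 7.46 kHz.
7.08 kHz ≤ fs/2 = 18.18 kHz, passes unchanged.
13 kHz ≤ fs/2 = 18.18 kHz, passes unchanged.
Distinct values: {5.36 kHz, 7.08 kHz, 7.46 kHz, 13 kHz} → 4.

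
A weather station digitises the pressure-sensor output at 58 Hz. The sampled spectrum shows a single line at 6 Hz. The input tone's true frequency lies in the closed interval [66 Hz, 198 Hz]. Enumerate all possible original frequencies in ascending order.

Frequencies that alias to 6 Hz are k·fs ± 6 Hz for integer k ≥ 0.
k=0: 6 Hz.
k=1: 52 Hz, 64 Hz.
k=2: 110 Hz, 122 Hz.
k=3: 168 Hz, 180 Hz.
k=4: 226 Hz, 238 Hz.
Within [66 Hz, 198 Hz]: 110 Hz, 122 Hz, 168 Hz, 180 Hz.

110 Hz, 122 Hz, 168 Hz, 180 Hz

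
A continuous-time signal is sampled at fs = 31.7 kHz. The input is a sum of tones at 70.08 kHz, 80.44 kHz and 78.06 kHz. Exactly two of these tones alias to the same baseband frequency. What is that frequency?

fs/2 = 15.85 kHz.
70.08 kHz mod fs = 6.68 kHz.
6.68 kHz ≤ fs/2 = 15.85 kHz, appears at 6.68 kHz.
80.44 kHz mod fs = 17.04 kHz.
17.04 kHz > fs/2 = 15.85 kHz, folds to fs − 17.04 kHz = 14.66 kHz.
78.06 kHz mod fs = 14.66 kHz.
14.66 kHz ≤ fs/2 = 15.85 kHz, appears at 14.66 kHz.
78.06 kHz and 80.44 kHz both map to 14.66 kHz.

14.66 kHz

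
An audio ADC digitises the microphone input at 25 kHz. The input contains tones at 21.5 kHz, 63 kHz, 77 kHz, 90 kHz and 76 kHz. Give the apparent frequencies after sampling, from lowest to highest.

1 kHz, 2 kHz, 3.5 kHz, 10 kHz, 12 kHz

fs/2 = 12.5 kHz.
21.5 kHz > fs/2 = 12.5 kHz, folds to fs − 21.5 kHz = 3.5 kHz.
63 kHz mod fs = 13 kHz.
13 kHz > fs/2 = 12.5 kHz, folds to fs − 13 kHz = 12 kHz.
77 kHz mod fs = 2 kHz.
2 kHz ≤ fs/2 = 12.5 kHz, appears at 2 kHz.
90 kHz mod fs = 15 kHz.
15 kHz > fs/2 = 12.5 kHz, folds to fs − 15 kHz = 10 kHz.
76 kHz mod fs = 1 kHz.
1 kHz ≤ fs/2 = 12.5 kHz, appears at 1 kHz.
Distinct values: {1 kHz, 2 kHz, 3.5 kHz, 10 kHz, 12 kHz}.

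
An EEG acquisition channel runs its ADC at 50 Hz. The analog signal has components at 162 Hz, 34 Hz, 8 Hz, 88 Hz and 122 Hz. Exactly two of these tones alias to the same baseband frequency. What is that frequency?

12 Hz

fs/2 = 25 Hz.
162 Hz mod fs = 12 Hz.
12 Hz ≤ fs/2 = 25 Hz, appears at 12 Hz.
34 Hz > fs/2 = 25 Hz, folds to fs − 34 Hz = 16 Hz.
8 Hz ≤ fs/2 = 25 Hz, passes unchanged.
88 Hz mod fs = 38 Hz.
38 Hz > fs/2 = 25 Hz, folds to fs − 38 Hz = 12 Hz.
122 Hz mod fs = 22 Hz.
22 Hz ≤ fs/2 = 25 Hz, appears at 22 Hz.
88 Hz and 162 Hz both map to 12 Hz.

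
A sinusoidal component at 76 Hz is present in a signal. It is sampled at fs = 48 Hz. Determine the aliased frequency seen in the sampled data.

76 Hz mod fs = 28 Hz.
28 Hz > fs/2 = 24 Hz, folds to fs − 28 Hz = 20 Hz.

20 Hz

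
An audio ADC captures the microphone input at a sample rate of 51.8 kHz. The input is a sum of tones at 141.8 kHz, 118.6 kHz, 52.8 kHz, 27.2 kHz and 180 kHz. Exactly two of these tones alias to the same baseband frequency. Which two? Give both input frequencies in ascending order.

27.2 kHz, 180 kHz

fs/2 = 25.9 kHz.
141.8 kHz mod fs = 38.2 kHz.
38.2 kHz > fs/2 = 25.9 kHz, folds to fs − 38.2 kHz = 13.6 kHz.
118.6 kHz mod fs = 15 kHz.
15 kHz ≤ fs/2 = 25.9 kHz, appears at 15 kHz.
52.8 kHz mod fs = 1 kHz.
1 kHz ≤ fs/2 = 25.9 kHz, appears at 1 kHz.
27.2 kHz > fs/2 = 25.9 kHz, folds to fs − 27.2 kHz = 24.6 kHz.
180 kHz mod fs = 24.6 kHz.
24.6 kHz ≤ fs/2 = 25.9 kHz, appears at 24.6 kHz.
27.2 kHz and 180 kHz both map to 24.6 kHz.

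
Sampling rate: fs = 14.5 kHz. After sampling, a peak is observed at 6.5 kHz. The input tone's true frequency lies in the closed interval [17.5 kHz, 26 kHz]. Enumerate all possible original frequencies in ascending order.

Frequencies that alias to 6.5 kHz are k·fs ± 6.5 kHz for integer k ≥ 0.
k=0: 6.5 kHz.
k=1: 8 kHz, 21 kHz.
k=2: 22.5 kHz, 35.5 kHz.
k=3: 37 kHz, 50 kHz.
Within [17.5 kHz, 26 kHz]: 21 kHz, 22.5 kHz.

21 kHz, 22.5 kHz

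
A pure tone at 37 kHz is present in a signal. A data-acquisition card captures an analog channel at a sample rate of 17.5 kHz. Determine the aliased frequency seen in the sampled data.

2 kHz

37 kHz mod fs = 2 kHz.
2 kHz ≤ fs/2 = 8.75 kHz, appears at 2 kHz.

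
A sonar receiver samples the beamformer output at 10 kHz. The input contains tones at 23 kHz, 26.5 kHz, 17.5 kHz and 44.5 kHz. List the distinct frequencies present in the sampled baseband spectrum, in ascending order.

2.5 kHz, 3 kHz, 3.5 kHz, 4.5 kHz

fs/2 = 5 kHz.
23 kHz mod fs = 3 kHz.
3 kHz ≤ fs/2 = 5 kHz, appears at 3 kHz.
26.5 kHz mod fs = 6.5 kHz.
6.5 kHz > fs/2 = 5 kHz, folds to fs − 6.5 kHz = 3.5 kHz.
17.5 kHz mod fs = 7.5 kHz.
7.5 kHz > fs/2 = 5 kHz, folds to fs − 7.5 kHz = 2.5 kHz.
44.5 kHz mod fs = 4.5 kHz.
4.5 kHz ≤ fs/2 = 5 kHz, appears at 4.5 kHz.
Distinct values: {2.5 kHz, 3 kHz, 3.5 kHz, 4.5 kHz}.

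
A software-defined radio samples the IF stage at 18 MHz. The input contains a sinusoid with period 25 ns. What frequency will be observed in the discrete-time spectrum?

T = 25 ns → f = 1/T = 40 MHz.
40 MHz mod fs = 4 MHz.
4 MHz ≤ fs/2 = 9 MHz, appears at 4 MHz.

4 MHz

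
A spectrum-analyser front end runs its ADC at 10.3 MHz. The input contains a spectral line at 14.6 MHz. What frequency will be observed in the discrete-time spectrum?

4.3 MHz

14.6 MHz mod fs = 4.3 MHz.
4.3 MHz ≤ fs/2 = 5.15 MHz, appears at 4.3 MHz.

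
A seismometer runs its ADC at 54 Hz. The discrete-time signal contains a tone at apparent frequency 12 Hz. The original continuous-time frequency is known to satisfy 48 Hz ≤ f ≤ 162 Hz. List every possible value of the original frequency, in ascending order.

66 Hz, 96 Hz, 120 Hz, 150 Hz

Frequencies that alias to 12 Hz are k·fs ± 12 Hz for integer k ≥ 0.
k=0: 12 Hz.
k=1: 42 Hz, 66 Hz.
k=2: 96 Hz, 120 Hz.
k=3: 150 Hz, 174 Hz.
k=4: 204 Hz, 228 Hz.
Within [48 Hz, 162 Hz]: 66 Hz, 96 Hz, 120 Hz, 150 Hz.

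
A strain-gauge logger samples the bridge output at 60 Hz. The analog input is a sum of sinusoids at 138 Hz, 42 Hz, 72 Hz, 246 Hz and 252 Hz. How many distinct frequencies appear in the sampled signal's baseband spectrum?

3

fs/2 = 30 Hz.
138 Hz mod fs = 18 Hz.
18 Hz ≤ fs/2 = 30 Hz, appears at 18 Hz.
42 Hz > fs/2 = 30 Hz, folds to fs − 42 Hz = 18 Hz.
72 Hz mod fs = 12 Hz.
12 Hz ≤ fs/2 = 30 Hz, appears at 12 Hz.
246 Hz mod fs = 6 Hz.
6 Hz ≤ fs/2 = 30 Hz, appears at 6 Hz.
252 Hz mod fs = 12 Hz.
12 Hz ≤ fs/2 = 30 Hz, appears at 12 Hz.
Distinct values: {6 Hz, 12 Hz, 18 Hz} → 3.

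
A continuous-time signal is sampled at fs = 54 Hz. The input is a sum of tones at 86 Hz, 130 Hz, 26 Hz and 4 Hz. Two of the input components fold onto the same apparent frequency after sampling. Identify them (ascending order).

fs/2 = 27 Hz.
86 Hz mod fs = 32 Hz.
32 Hz > fs/2 = 27 Hz, folds to fs − 32 Hz = 22 Hz.
130 Hz mod fs = 22 Hz.
22 Hz ≤ fs/2 = 27 Hz, appears at 22 Hz.
26 Hz ≤ fs/2 = 27 Hz, passes unchanged.
4 Hz ≤ fs/2 = 27 Hz, passes unchanged.
86 Hz and 130 Hz both map to 22 Hz.

86 Hz, 130 Hz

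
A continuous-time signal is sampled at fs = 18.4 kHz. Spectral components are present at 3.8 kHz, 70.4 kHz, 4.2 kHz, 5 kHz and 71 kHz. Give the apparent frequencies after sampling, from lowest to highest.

2.6 kHz, 3.2 kHz, 3.8 kHz, 4.2 kHz, 5 kHz

fs/2 = 9.2 kHz.
3.8 kHz ≤ fs/2 = 9.2 kHz, passes unchanged.
70.4 kHz mod fs = 15.2 kHz.
15.2 kHz > fs/2 = 9.2 kHz, folds to fs − 15.2 kHz = 3.2 kHz.
4.2 kHz ≤ fs/2 = 9.2 kHz, passes unchanged.
5 kHz ≤ fs/2 = 9.2 kHz, passes unchanged.
71 kHz mod fs = 15.8 kHz.
15.8 kHz > fs/2 = 9.2 kHz, folds to fs − 15.8 kHz = 2.6 kHz.
Distinct values: {2.6 kHz, 3.2 kHz, 3.8 kHz, 4.2 kHz, 5 kHz}.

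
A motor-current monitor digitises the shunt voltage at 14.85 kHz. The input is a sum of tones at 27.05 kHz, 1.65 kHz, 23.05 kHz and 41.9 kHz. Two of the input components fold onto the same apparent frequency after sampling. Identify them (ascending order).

fs/2 = 7.425 kHz.
27.05 kHz mod fs = 12.2 kHz.
12.2 kHz > fs/2 = 7.425 kHz, folds to fs − 12.2 kHz = 2.65 kHz.
1.65 kHz ≤ fs/2 = 7.425 kHz, passes unchanged.
23.05 kHz mod fs = 8.2 kHz.
8.2 kHz > fs/2 = 7.425 kHz, folds to fs − 8.2 kHz = 6.65 kHz.
41.9 kHz mod fs = 12.2 kHz.
12.2 kHz > fs/2 = 7.425 kHz, folds to fs − 12.2 kHz = 2.65 kHz.
27.05 kHz and 41.9 kHz both map to 2.65 kHz.

27.05 kHz, 41.9 kHz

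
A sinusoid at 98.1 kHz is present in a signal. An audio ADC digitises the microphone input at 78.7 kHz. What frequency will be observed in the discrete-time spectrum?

19.4 kHz

98.1 kHz mod fs = 19.4 kHz.
19.4 kHz ≤ fs/2 = 39.35 kHz, appears at 19.4 kHz.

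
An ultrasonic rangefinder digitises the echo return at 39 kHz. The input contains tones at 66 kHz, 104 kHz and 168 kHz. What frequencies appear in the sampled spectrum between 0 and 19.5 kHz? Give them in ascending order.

fs/2 = 19.5 kHz.
66 kHz mod fs = 27 kHz.
27 kHz > fs/2 = 19.5 kHz, folds to fs − 27 kHz = 12 kHz.
104 kHz mod fs = 26 kHz.
26 kHz > fs/2 = 19.5 kHz, folds to fs − 26 kHz = 13 kHz.
168 kHz mod fs = 12 kHz.
12 kHz ≤ fs/2 = 19.5 kHz, appears at 12 kHz.
Distinct values: {12 kHz, 13 kHz}.

12 kHz, 13 kHz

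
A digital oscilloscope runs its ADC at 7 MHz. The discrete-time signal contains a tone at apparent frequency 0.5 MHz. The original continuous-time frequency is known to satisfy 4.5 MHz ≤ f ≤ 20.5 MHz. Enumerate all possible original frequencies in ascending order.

Frequencies that alias to 0.5 MHz are k·fs ± 0.5 MHz for integer k ≥ 0.
k=0: 0.5 MHz.
k=1: 6.5 MHz, 7.5 MHz.
k=2: 13.5 MHz, 14.5 MHz.
k=3: 20.5 MHz, 21.5 MHz.
k=4: 27.5 MHz, 28.5 MHz.
Within [4.5 MHz, 20.5 MHz]: 6.5 MHz, 7.5 MHz, 13.5 MHz, 14.5 MHz, 20.5 MHz.

6.5 MHz, 7.5 MHz, 13.5 MHz, 14.5 MHz, 20.5 MHz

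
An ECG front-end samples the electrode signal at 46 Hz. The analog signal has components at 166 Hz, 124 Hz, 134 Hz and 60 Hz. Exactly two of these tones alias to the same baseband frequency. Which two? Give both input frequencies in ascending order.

fs/2 = 23 Hz.
166 Hz mod fs = 28 Hz.
28 Hz > fs/2 = 23 Hz, folds to fs − 28 Hz = 18 Hz.
124 Hz mod fs = 32 Hz.
32 Hz > fs/2 = 23 Hz, folds to fs − 32 Hz = 14 Hz.
134 Hz mod fs = 42 Hz.
42 Hz > fs/2 = 23 Hz, folds to fs − 42 Hz = 4 Hz.
60 Hz mod fs = 14 Hz.
14 Hz ≤ fs/2 = 23 Hz, appears at 14 Hz.
60 Hz and 124 Hz both map to 14 Hz.

60 Hz, 124 Hz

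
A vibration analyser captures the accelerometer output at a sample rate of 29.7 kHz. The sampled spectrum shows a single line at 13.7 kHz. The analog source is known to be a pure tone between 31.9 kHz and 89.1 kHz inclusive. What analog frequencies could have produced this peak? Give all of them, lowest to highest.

Frequencies that alias to 13.7 kHz are k·fs ± 13.7 kHz for integer k ≥ 0.
k=0: 13.7 kHz.
k=1: 16 kHz, 43.4 kHz.
k=2: 45.7 kHz, 73.1 kHz.
k=3: 75.4 kHz, 102.8 kHz.
k=4: 105.1 kHz, 132.5 kHz.
Within [31.9 kHz, 89.1 kHz]: 43.4 kHz, 45.7 kHz, 73.1 kHz, 75.4 kHz.

43.4 kHz, 45.7 kHz, 73.1 kHz, 75.4 kHz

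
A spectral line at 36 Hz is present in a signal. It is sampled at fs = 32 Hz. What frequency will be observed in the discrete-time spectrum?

4 Hz

36 Hz mod fs = 4 Hz.
4 Hz ≤ fs/2 = 16 Hz, appears at 4 Hz.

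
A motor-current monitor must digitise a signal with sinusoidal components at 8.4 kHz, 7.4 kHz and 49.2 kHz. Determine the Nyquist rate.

Highest-frequency component: 49.2 kHz.
Nyquist rate = 2 × 49.2 kHz = 98.4 kHz.

98.4 kHz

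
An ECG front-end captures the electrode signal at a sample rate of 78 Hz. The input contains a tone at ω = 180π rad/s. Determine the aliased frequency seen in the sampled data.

12 Hz

ω = 180π rad/s → f = ω/(2π) = 90 Hz.
90 Hz mod fs = 12 Hz.
12 Hz ≤ fs/2 = 39 Hz, appears at 12 Hz.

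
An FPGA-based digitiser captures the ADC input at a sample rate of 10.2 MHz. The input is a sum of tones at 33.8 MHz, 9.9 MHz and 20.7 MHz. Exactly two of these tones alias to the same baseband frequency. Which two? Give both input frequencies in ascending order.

fs/2 = 5.1 MHz.
33.8 MHz mod fs = 3.2 MHz.
3.2 MHz ≤ fs/2 = 5.1 MHz, appears at 3.2 MHz.
9.9 MHz > fs/2 = 5.1 MHz, folds to fs − 9.9 MHz = 0.3 MHz.
20.7 MHz mod fs = 0.3 MHz.
0.3 MHz ≤ fs/2 = 5.1 MHz, appears at 0.3 MHz.
9.9 MHz and 20.7 MHz both map to 0.3 MHz.

9.9 MHz, 20.7 MHz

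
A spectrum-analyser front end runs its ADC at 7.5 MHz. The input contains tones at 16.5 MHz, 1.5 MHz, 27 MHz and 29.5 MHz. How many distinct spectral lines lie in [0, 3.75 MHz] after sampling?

3

fs/2 = 3.75 MHz.
16.5 MHz mod fs = 1.5 MHz.
1.5 MHz ≤ fs/2 = 3.75 MHz, appears at 1.5 MHz.
1.5 MHz ≤ fs/2 = 3.75 MHz, passes unchanged.
27 MHz mod fs = 4.5 MHz.
4.5 MHz > fs/2 = 3.75 MHz, folds to fs − 4.5 MHz = 3 MHz.
29.5 MHz mod fs = 7 MHz.
7 MHz > fs/2 = 3.75 MHz, folds to fs − 7 MHz = 0.5 MHz.
Distinct values: {0.5 MHz, 1.5 MHz, 3 MHz} → 3.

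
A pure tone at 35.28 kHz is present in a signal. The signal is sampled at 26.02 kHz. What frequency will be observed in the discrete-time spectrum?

9.26 kHz

35.28 kHz mod fs = 9.26 kHz.
9.26 kHz ≤ fs/2 = 13.01 kHz, appears at 9.26 kHz.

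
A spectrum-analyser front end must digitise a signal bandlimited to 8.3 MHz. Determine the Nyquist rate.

16.6 MHz

Nyquist rate = 2 × 8.3 MHz = 16.6 MHz.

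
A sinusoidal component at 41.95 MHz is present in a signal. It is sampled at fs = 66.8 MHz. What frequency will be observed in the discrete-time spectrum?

24.85 MHz

41.95 MHz > fs/2 = 33.4 MHz, folds to fs − 41.95 MHz = 24.85 MHz.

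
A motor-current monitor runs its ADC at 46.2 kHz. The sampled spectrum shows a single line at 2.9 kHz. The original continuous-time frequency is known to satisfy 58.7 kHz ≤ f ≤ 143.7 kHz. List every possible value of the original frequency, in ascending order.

89.5 kHz, 95.3 kHz, 135.7 kHz, 141.5 kHz

Frequencies that alias to 2.9 kHz are k·fs ± 2.9 kHz for integer k ≥ 0.
k=0: 2.9 kHz.
k=1: 43.3 kHz, 49.1 kHz.
k=2: 89.5 kHz, 95.3 kHz.
k=3: 135.7 kHz, 141.5 kHz.
k=4: 181.9 kHz, 187.7 kHz.
Within [58.7 kHz, 143.7 kHz]: 89.5 kHz, 95.3 kHz, 135.7 kHz, 141.5 kHz.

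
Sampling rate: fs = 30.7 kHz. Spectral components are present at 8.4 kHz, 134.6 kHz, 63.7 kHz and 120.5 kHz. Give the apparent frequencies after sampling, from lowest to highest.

2.3 kHz, 8.4 kHz, 11.8 kHz

fs/2 = 15.35 kHz.
8.4 kHz ≤ fs/2 = 15.35 kHz, passes unchanged.
134.6 kHz mod fs = 11.8 kHz.
11.8 kHz ≤ fs/2 = 15.35 kHz, appears at 11.8 kHz.
63.7 kHz mod fs = 2.3 kHz.
2.3 kHz ≤ fs/2 = 15.35 kHz, appears at 2.3 kHz.
120.5 kHz mod fs = 28.4 kHz.
28.4 kHz > fs/2 = 15.35 kHz, folds to fs − 28.4 kHz = 2.3 kHz.
Distinct values: {2.3 kHz, 8.4 kHz, 11.8 kHz}.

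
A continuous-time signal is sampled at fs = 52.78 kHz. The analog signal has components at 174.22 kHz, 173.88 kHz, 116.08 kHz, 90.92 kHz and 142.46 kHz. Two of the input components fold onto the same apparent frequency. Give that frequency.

15.88 kHz

fs/2 = 26.39 kHz.
174.22 kHz mod fs = 15.88 kHz.
15.88 kHz ≤ fs/2 = 26.39 kHz, appears at 15.88 kHz.
173.88 kHz mod fs = 15.54 kHz.
15.54 kHz ≤ fs/2 = 26.39 kHz, appears at 15.54 kHz.
116.08 kHz mod fs = 10.52 kHz.
10.52 kHz ≤ fs/2 = 26.39 kHz, appears at 10.52 kHz.
90.92 kHz mod fs = 38.14 kHz.
38.14 kHz > fs/2 = 26.39 kHz, folds to fs − 38.14 kHz = 14.64 kHz.
142.46 kHz mod fs = 36.9 kHz.
36.9 kHz > fs/2 = 26.39 kHz, folds to fs − 36.9 kHz = 15.88 kHz.
142.46 kHz and 174.22 kHz both map to 15.88 kHz.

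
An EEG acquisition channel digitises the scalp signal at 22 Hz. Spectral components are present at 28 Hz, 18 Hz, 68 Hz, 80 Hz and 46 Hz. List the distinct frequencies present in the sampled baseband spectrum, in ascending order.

fs/2 = 11 Hz.
28 Hz mod fs = 6 Hz.
6 Hz ≤ fs/2 = 11 Hz, appears at 6 Hz.
18 Hz > fs/2 = 11 Hz, folds to fs − 18 Hz = 4 Hz.
68 Hz mod fs = 2 Hz.
2 Hz ≤ fs/2 = 11 Hz, appears at 2 Hz.
80 Hz mod fs = 14 Hz.
14 Hz > fs/2 = 11 Hz, folds to fs − 14 Hz = 8 Hz.
46 Hz mod fs = 2 Hz.
2 Hz ≤ fs/2 = 11 Hz, appears at 2 Hz.
Distinct values: {2 Hz, 4 Hz, 6 Hz, 8 Hz}.

2 Hz, 4 Hz, 6 Hz, 8 Hz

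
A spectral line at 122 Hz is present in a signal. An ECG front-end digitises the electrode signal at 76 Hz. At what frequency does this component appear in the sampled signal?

122 Hz mod fs = 46 Hz.
46 Hz > fs/2 = 38 Hz, folds to fs − 46 Hz = 30 Hz.

30 Hz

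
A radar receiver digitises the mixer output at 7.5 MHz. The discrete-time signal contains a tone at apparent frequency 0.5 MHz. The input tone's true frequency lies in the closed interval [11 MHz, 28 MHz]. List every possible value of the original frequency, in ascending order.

14.5 MHz, 15.5 MHz, 22 MHz, 23 MHz

Frequencies that alias to 0.5 MHz are k·fs ± 0.5 MHz for integer k ≥ 0.
k=0: 0.5 MHz.
k=1: 7 MHz, 8 MHz.
k=2: 14.5 MHz, 15.5 MHz.
k=3: 22 MHz, 23 MHz.
k=4: 29.5 MHz, 30.5 MHz.
Within [11 MHz, 28 MHz]: 14.5 MHz, 15.5 MHz, 22 MHz, 23 MHz.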